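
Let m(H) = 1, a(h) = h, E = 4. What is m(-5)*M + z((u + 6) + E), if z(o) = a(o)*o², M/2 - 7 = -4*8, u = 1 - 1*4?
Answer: 293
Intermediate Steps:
u = -3 (u = 1 - 4 = -3)
M = -50 (M = 14 + 2*(-4*8) = 14 + 2*(-32) = 14 - 64 = -50)
z(o) = o³ (z(o) = o*o² = o³)
m(-5)*M + z((u + 6) + E) = 1*(-50) + ((-3 + 6) + 4)³ = -50 + (3 + 4)³ = -50 + 7³ = -50 + 343 = 293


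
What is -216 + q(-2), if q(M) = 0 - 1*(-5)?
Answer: -211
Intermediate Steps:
q(M) = 5 (q(M) = 0 + 5 = 5)
-216 + q(-2) = -216 + 5 = -211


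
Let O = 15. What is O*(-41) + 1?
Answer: -614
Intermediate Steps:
O*(-41) + 1 = 15*(-41) + 1 = -615 + 1 = -614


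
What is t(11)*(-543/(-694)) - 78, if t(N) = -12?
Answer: -30324/347 ≈ -87.389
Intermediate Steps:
t(11)*(-543/(-694)) - 78 = -(-6516)/(-694) - 78 = -(-6516)*(-1)/694 - 78 = -12*543/694 - 78 = -3258/347 - 78 = -30324/347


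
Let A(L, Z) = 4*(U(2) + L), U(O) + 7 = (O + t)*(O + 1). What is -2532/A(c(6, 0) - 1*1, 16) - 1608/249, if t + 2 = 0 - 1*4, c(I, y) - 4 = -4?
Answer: 41819/1660 ≈ 25.192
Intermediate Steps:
c(I, y) = 0 (c(I, y) = 4 - 4 = 0)
t = -6 (t = -2 + (0 - 1*4) = -2 + (0 - 4) = -2 - 4 = -6)
U(O) = -7 + (1 + O)*(-6 + O) (U(O) = -7 + (O - 6)*(O + 1) = -7 + (-6 + O)*(1 + O) = -7 + (1 + O)*(-6 + O))
A(L, Z) = -76 + 4*L (A(L, Z) = 4*((-13 + 2**2 - 5*2) + L) = 4*((-13 + 4 - 10) + L) = 4*(-19 + L) = -76 + 4*L)
-2532/A(c(6, 0) - 1*1, 16) - 1608/249 = -2532/(-76 + 4*(0 - 1*1)) - 1608/249 = -2532/(-76 + 4*(0 - 1)) - 1608*1/249 = -2532/(-76 + 4*(-1)) - 536/83 = -2532/(-76 - 4) - 536/83 = -2532/(-80) - 536/83 = -2532*(-1/80) - 536/83 = 633/20 - 536/83 = 41819/1660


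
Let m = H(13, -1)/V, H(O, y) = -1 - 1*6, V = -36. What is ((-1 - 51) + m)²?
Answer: 3478225/1296 ≈ 2683.8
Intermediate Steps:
H(O, y) = -7 (H(O, y) = -1 - 6 = -7)
m = 7/36 (m = -7/(-36) = -7*(-1/36) = 7/36 ≈ 0.19444)
((-1 - 51) + m)² = ((-1 - 51) + 7/36)² = (-52 + 7/36)² = (-1865/36)² = 3478225/1296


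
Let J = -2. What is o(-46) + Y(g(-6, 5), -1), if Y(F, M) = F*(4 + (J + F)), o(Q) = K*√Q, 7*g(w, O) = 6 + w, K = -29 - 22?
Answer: -51*I*√46 ≈ -345.9*I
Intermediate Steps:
K = -51
g(w, O) = 6/7 + w/7 (g(w, O) = (6 + w)/7 = 6/7 + w/7)
o(Q) = -51*√Q
Y(F, M) = F*(2 + F) (Y(F, M) = F*(4 + (-2 + F)) = F*(2 + F))
o(-46) + Y(g(-6, 5), -1) = -51*I*√46 + (6/7 + (⅐)*(-6))*(2 + (6/7 + (⅐)*(-6))) = -51*I*√46 + (6/7 - 6/7)*(2 + (6/7 - 6/7)) = -51*I*√46 + 0*(2 + 0) = -51*I*√46 + 0*2 = -51*I*√46 + 0 = -51*I*√46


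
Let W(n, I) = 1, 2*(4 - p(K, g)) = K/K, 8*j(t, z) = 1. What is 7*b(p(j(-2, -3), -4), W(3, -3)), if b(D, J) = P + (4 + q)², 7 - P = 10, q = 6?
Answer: 679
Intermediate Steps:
j(t, z) = ⅛ (j(t, z) = (⅛)*1 = ⅛)
p(K, g) = 7/2 (p(K, g) = 4 - K/(2*K) = 4 - ½*1 = 4 - ½ = 7/2)
P = -3 (P = 7 - 1*10 = 7 - 10 = -3)
b(D, J) = 97 (b(D, J) = -3 + (4 + 6)² = -3 + 10² = -3 + 100 = 97)
7*b(p(j(-2, -3), -4), W(3, -3)) = 7*97 = 679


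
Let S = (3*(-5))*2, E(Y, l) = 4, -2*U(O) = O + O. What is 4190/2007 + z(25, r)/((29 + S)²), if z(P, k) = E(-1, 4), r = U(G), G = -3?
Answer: 12218/2007 ≈ 6.0877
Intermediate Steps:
U(O) = -O (U(O) = -(O + O)/2 = -O)
r = 3 (r = -1*(-3) = 3)
z(P, k) = 4
S = -30 (S = -15*2 = -30)
4190/2007 + z(25, r)/((29 + S)²) = 4190/2007 + 4/((29 - 30)²) = 4190*(1/2007) + 4/((-1)²) = 4190/2007 + 4/1 = 4190/2007 + 4*1 = 4190/2007 + 4 = 12218/2007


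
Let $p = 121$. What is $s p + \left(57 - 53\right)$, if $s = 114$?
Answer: $13798$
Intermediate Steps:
$s p + \left(57 - 53\right) = 114 \cdot 121 + \left(57 - 53\right) = 13794 + 4 = 13798$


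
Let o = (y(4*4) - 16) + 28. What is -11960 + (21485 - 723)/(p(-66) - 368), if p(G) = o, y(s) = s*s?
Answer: -608381/50 ≈ -12168.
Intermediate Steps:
y(s) = s²
o = 268 (o = ((4*4)² - 16) + 28 = (16² - 16) + 28 = (256 - 16) + 28 = 240 + 28 = 268)
p(G) = 268
-11960 + (21485 - 723)/(p(-66) - 368) = -11960 + (21485 - 723)/(268 - 368) = -11960 + 20762/(-100) = -11960 + 20762*(-1/100) = -11960 - 10381/50 = -608381/50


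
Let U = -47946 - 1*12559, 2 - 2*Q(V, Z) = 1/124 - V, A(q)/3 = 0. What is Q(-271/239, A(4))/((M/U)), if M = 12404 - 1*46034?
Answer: 5215531/6757008 ≈ 0.77187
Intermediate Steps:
A(q) = 0 (A(q) = 3*0 = 0)
Q(V, Z) = 247/248 + V/2 (Q(V, Z) = 1 - (1/124 - V)/2 = 1 + (-1/248 + V/2) = 247/248 + V/2)
U = -60505 (U = -47946 - 12559 = -60505)
M = -33630 (M = 12404 - 46034 = -33630)
Q(-271/239, A(4))/((M/U)) = (247/248 + (-271/239)/2)/((-33630/(-60505))) = (247/248 + (-271*1/239)/2)/((-33630*(-1/60505))) = (247/248 + (1/2)*(-271/239))/(6726/12101) = (247/248 - 271/478)*(12101/6726) = (25429/59272)*(12101/6726) = 5215531/6757008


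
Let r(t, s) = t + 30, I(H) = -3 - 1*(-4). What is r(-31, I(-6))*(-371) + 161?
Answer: 532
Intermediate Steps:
I(H) = 1 (I(H) = -3 + 4 = 1)
r(t, s) = 30 + t
r(-31, I(-6))*(-371) + 161 = (30 - 31)*(-371) + 161 = -1*(-371) + 161 = 371 + 161 = 532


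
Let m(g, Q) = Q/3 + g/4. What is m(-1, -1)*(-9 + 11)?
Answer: -7/6 ≈ -1.1667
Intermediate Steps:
m(g, Q) = Q/3 + g/4 (m(g, Q) = Q*(⅓) + g*(¼) = Q/3 + g/4)
m(-1, -1)*(-9 + 11) = ((⅓)*(-1) + (¼)*(-1))*(-9 + 11) = (-⅓ - ¼)*2 = -7/12*2 = -7/6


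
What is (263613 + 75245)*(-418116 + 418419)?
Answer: 102673974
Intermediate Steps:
(263613 + 75245)*(-418116 + 418419) = 338858*303 = 102673974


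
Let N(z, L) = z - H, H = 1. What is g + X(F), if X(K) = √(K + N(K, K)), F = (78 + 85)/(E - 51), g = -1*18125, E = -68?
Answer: -18125 + I*√52955/119 ≈ -18125.0 + 1.9338*I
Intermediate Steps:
g = -18125
N(z, L) = -1 + z (N(z, L) = z - 1*1 = z - 1 = -1 + z)
F = -163/119 (F = (78 + 85)/(-68 - 51) = 163/(-119) = 163*(-1/119) = -163/119 ≈ -1.3697)
X(K) = √(-1 + 2*K) (X(K) = √(K + (-1 + K)) = √(-1 + 2*K))
g + X(F) = -18125 + √(-1 + 2*(-163/119)) = -18125 + √(-1 - 326/119) = -18125 + √(-445/119) = -18125 + I*√52955/119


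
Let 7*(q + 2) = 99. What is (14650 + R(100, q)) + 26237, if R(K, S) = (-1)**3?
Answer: 40886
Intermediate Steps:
q = 85/7 (q = -2 + (1/7)*99 = -2 + 99/7 = 85/7 ≈ 12.143)
R(K, S) = -1
(14650 + R(100, q)) + 26237 = (14650 - 1) + 26237 = 14649 + 26237 = 40886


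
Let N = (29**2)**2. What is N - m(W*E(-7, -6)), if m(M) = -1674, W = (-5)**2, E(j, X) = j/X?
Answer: 708955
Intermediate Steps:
W = 25
N = 707281 (N = 841**2 = 707281)
N - m(W*E(-7, -6)) = 707281 - 1*(-1674) = 707281 + 1674 = 708955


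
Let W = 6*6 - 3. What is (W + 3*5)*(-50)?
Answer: -2400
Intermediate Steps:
W = 33 (W = 36 - 3 = 33)
(W + 3*5)*(-50) = (33 + 3*5)*(-50) = (33 + 15)*(-50) = 48*(-50) = -2400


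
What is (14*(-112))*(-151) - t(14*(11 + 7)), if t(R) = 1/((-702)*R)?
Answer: 41885206273/176904 ≈ 2.3677e+5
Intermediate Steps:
t(R) = -1/(702*R)
(14*(-112))*(-151) - t(14*(11 + 7)) = (14*(-112))*(-151) - (-1)/(702*(14*(11 + 7))) = -1568*(-151) - (-1)/(702*(14*18)) = 236768 - (-1)/(702*252) = 236768 - 1*(-1/176904) = 236768 + 1/176904 = 41885206273/176904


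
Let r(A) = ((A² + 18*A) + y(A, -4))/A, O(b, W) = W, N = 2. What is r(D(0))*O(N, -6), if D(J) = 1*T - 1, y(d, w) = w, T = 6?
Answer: -666/5 ≈ -133.20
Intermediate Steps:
D(J) = 5 (D(J) = 1*6 - 1 = 6 - 1 = 5)
r(A) = (-4 + A² + 18*A)/A (r(A) = ((A² + 18*A) - 4)/A = (-4 + A² + 18*A)/A)
r(D(0))*O(N, -6) = (18 + 5 - 4/5)*(-6) = (18 + 5 - 4*⅕)*(-6) = (18 + 5 - ⅘)*(-6) = (111/5)*(-6) = -666/5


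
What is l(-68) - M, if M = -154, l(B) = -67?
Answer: 87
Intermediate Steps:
l(-68) - M = -67 - 1*(-154) = -67 + 154 = 87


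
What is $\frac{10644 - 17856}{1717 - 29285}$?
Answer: $\frac{1803}{6892} \approx 0.26161$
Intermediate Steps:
$\frac{10644 - 17856}{1717 - 29285} = \frac{10644 - 17856}{-27568} = \left(-7212\right) \left(- \frac{1}{27568}\right) = \frac{1803}{6892}$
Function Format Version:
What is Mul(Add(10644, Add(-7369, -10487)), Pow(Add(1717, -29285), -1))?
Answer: Rational(1803, 6892) ≈ 0.26161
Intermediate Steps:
Mul(Add(10644, Add(-7369, -10487)), Pow(Add(1717, -29285), -1)) = Mul(Add(10644, -17856), Pow(-27568, -1)) = Mul(-7212, Rational(-1, 27568)) = Rational(1803, 6892)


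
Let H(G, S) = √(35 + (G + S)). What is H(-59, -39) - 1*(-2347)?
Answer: 2347 + 3*I*√7 ≈ 2347.0 + 7.9373*I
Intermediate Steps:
H(G, S) = √(35 + G + S)
H(-59, -39) - 1*(-2347) = √(35 - 59 - 39) - 1*(-2347) = √(-63) + 2347 = 3*I*√7 + 2347 = 2347 + 3*I*√7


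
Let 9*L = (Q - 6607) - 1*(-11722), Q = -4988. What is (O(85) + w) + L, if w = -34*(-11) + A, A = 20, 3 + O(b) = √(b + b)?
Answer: 3646/9 + √170 ≈ 418.15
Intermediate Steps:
O(b) = -3 + √2*√b (O(b) = -3 + √(b + b) = -3 + √(2*b) = -3 + √2*√b)
w = 394 (w = -34*(-11) + 20 = 374 + 20 = 394)
L = 127/9 (L = ((-4988 - 6607) - 1*(-11722))/9 = (-11595 + 11722)/9 = (⅑)*127 = 127/9 ≈ 14.111)
(O(85) + w) + L = ((-3 + √2*√85) + 394) + 127/9 = ((-3 + √170) + 394) + 127/9 = (391 + √170) + 127/9 = 3646/9 + √170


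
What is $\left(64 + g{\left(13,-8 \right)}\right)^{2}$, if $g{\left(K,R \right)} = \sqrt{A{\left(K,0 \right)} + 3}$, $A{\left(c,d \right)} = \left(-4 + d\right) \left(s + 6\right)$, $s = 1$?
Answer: $4071 + 640 i \approx 4071.0 + 640.0 i$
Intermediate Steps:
$A{\left(c,d \right)} = -28 + 7 d$ ($A{\left(c,d \right)} = \left(-4 + d\right) \left(1 + 6\right) = \left(-4 + d\right) 7 = -28 + 7 d$)
$g{\left(K,R \right)} = 5 i$ ($g{\left(K,R \right)} = \sqrt{\left(-28 + 7 \cdot 0\right) + 3} = \sqrt{\left(-28 + 0\right) + 3} = \sqrt{-28 + 3} = \sqrt{-25} = 5 i$)
$\left(64 + g{\left(13,-8 \right)}\right)^{2} = \left(64 + 5 i\right)^{2}$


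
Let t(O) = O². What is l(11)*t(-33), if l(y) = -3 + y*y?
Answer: 128502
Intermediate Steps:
l(y) = -3 + y²
l(11)*t(-33) = (-3 + 11²)*(-33)² = (-3 + 121)*1089 = 118*1089 = 128502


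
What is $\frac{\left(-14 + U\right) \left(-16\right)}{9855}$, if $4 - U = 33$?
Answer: $\frac{688}{9855} \approx 0.069812$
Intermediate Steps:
$U = -29$ ($U = 4 - 33 = -29$)
$\frac{\left(-14 + U\right) \left(-16\right)}{9855} = \frac{\left(-14 - 29\right) \left(-16\right)}{9855} = \left(-43\right) \left(-16\right) \frac{1}{9855} = 688 \cdot \frac{1}{9855} = \frac{688}{9855}$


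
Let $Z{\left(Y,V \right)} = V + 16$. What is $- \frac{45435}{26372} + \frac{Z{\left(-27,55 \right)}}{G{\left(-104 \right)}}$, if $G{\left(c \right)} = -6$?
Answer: $- \frac{1072511}{79116} \approx -13.556$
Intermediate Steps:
$Z{\left(Y,V \right)} = 16 + V$
$- \frac{45435}{26372} + \frac{Z{\left(-27,55 \right)}}{G{\left(-104 \right)}} = - \frac{45435}{26372} + \frac{16 + 55}{-6} = \left(-45435\right) \frac{1}{26372} + 71 \left(- \frac{1}{6}\right) = - \frac{45435}{26372} - \frac{71}{6} = - \frac{1072511}{79116}$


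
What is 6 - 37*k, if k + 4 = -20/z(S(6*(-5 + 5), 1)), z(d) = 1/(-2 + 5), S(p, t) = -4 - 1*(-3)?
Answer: 2374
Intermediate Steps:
S(p, t) = -1 (S(p, t) = -4 + 3 = -1)
z(d) = 1/3
k = -64 (k = -4 - 20/1/3 = -4 - 20*3 = -4 - 60 = -64)
6 - 37*k = 6 - 37*(-64) = 6 + 2368 = 2374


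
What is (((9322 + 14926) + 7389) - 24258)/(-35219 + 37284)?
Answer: 7379/2065 ≈ 3.5734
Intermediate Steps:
(((9322 + 14926) + 7389) - 24258)/(-35219 + 37284) = ((24248 + 7389) - 24258)/2065 = (31637 - 24258)*(1/2065) = 7379*(1/2065) = 7379/2065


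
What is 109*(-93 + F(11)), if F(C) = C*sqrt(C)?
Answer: -10137 + 1199*sqrt(11) ≈ -6160.4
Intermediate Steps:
F(C) = C**(3/2)
109*(-93 + F(11)) = 109*(-93 + 11**(3/2)) = 109*(-93 + 11*sqrt(11)) = -10137 + 1199*sqrt(11)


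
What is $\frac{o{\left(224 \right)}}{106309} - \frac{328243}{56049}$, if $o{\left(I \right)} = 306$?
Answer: $- \frac{4982576299}{851216163} \approx -5.8535$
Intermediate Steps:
$\frac{o{\left(224 \right)}}{106309} - \frac{328243}{56049} = \frac{306}{106309} - \frac{328243}{56049} = - \frac{4982576299}{851216163}$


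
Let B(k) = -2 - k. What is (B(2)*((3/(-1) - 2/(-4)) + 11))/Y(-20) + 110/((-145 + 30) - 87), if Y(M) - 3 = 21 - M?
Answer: -2927/2222 ≈ -1.3173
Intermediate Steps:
Y(M) = 24 - M (Y(M) = 3 + (21 - M) = 24 - M)
(B(2)*((3/(-1) - 2/(-4)) + 11))/Y(-20) + 110/((-145 + 30) - 87) = ((-2 - 1*2)*((3/(-1) - 2/(-4)) + 11))/(24 - 1*(-20)) + 110/((-145 + 30) - 87) = ((-2 - 2)*((3*(-1) - 2*(-¼)) + 11))/(24 + 20) + 110/(-115 - 87) = -4*((-3 + ½) + 11)/44 + 110/(-202) = -4*(-5/2 + 11)*(1/44) + 110*(-1/202) = -4*17/2*(1/44) - 55/101 = -34*1/44 - 55/101 = -17/22 - 55/101 = -2927/2222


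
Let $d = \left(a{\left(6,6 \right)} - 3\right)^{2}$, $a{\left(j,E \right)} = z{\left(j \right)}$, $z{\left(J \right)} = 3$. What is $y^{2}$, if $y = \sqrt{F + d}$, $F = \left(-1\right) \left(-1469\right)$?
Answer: $1469$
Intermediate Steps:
$F = 1469$
$a{\left(j,E \right)} = 3$
$d = 0$ ($d = \left(3 - 3\right)^{2} = 0^{2} = 0$)
$y = \sqrt{1469}$ ($y = \sqrt{1469 + 0} = \sqrt{1469} \approx 38.328$)
$y^{2} = \left(\sqrt{1469}\right)^{2} = 1469$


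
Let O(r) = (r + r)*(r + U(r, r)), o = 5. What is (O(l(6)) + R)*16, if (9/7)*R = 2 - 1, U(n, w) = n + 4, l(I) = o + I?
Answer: 82480/9 ≈ 9164.4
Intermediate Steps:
l(I) = 5 + I
U(n, w) = 4 + n
O(r) = 2*r*(4 + 2*r) (O(r) = (r + r)*(r + (4 + r)) = (2*r)*(4 + 2*r) = 2*r*(4 + 2*r))
R = 7/9 (R = 7*(2 - 1)/9 = (7/9)*1 = 7/9 ≈ 0.77778)
(O(l(6)) + R)*16 = (4*(5 + 6)*(2 + (5 + 6)) + 7/9)*16 = (4*11*(2 + 11) + 7/9)*16 = (4*11*13 + 7/9)*16 = (572 + 7/9)*16 = (5155/9)*16 = 82480/9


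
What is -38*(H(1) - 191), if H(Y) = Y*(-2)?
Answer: 7334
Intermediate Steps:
H(Y) = -2*Y
-38*(H(1) - 191) = -38*(-2*1 - 191) = -38*(-2 - 191) = -38*(-193) = 7334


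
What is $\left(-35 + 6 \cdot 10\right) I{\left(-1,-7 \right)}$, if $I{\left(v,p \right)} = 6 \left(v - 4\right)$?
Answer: $-750$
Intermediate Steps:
$I{\left(v,p \right)} = -24 + 6 v$ ($I{\left(v,p \right)} = 6 \left(-4 + v\right) = -24 + 6 v$)
$\left(-35 + 6 \cdot 10\right) I{\left(-1,-7 \right)} = \left(-35 + 6 \cdot 10\right) \left(-24 + 6 \left(-1\right)\right) = \left(-35 + 60\right) \left(-24 - 6\right) = 25 \left(-30\right) = -750$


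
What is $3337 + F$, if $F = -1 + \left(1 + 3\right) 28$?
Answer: $3448$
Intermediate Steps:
$F = 111$ ($F = -1 + 4 \cdot 28 = -1 + 112 = 111$)
$3337 + F = 3337 + 111 = 3448$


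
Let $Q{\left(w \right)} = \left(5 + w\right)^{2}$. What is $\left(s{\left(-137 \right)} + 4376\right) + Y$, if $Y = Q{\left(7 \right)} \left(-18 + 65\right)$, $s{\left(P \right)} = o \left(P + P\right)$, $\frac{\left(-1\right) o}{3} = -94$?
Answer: $-66124$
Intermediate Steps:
$o = 282$ ($o = \left(-3\right) \left(-94\right) = 282$)
$s{\left(P \right)} = 564 P$ ($s{\left(P \right)} = 282 \left(P + P\right) = 282 \cdot 2 P = 564 P$)
$Y = 6768$ ($Y = \left(5 + 7\right)^{2} \left(-18 + 65\right) = 12^{2} \cdot 47 = 144 \cdot 47 = 6768$)
$\left(s{\left(-137 \right)} + 4376\right) + Y = \left(564 \left(-137\right) + 4376\right) + 6768 = \left(-77268 + 4376\right) + 6768 = -72892 + 6768 = -66124$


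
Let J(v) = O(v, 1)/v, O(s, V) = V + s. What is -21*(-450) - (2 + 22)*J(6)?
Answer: 9422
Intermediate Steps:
J(v) = (1 + v)/v
-21*(-450) - (2 + 22)*J(6) = -21*(-450) - (2 + 22)*(1 + 6)/6 = 9450 - 24*(1/6)*7 = 9450 - 24*7/6 = 9450 - 1*28 = 9450 - 28 = 9422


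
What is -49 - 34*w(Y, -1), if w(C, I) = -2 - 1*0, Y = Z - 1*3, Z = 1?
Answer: 19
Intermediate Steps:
Y = -2 (Y = 1 - 1*3 = 1 - 3 = -2)
w(C, I) = -2 (w(C, I) = -2 + 0 = -2)
-49 - 34*w(Y, -1) = -49 - 34*(-2) = -49 + 68 = 19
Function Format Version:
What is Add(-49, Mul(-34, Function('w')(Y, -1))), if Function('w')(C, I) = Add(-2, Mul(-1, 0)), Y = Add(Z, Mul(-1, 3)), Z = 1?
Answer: 19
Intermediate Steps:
Y = -2 (Y = Add(1, Mul(-1, 3)) = Add(1, -3) = -2)
Function('w')(C, I) = -2 (Function('w')(C, I) = Add(-2, 0) = -2)
Add(-49, Mul(-34, Function('w')(Y, -1))) = Add(-49, Mul(-34, -2)) = Add(-49, 68) = 19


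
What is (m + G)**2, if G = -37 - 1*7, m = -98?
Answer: 20164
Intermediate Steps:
G = -44 (G = -37 - 7 = -44)
(m + G)**2 = (-98 - 44)**2 = (-142)**2 = 20164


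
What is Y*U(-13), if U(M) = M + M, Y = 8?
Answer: -208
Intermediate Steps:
U(M) = 2*M
Y*U(-13) = 8*(2*(-13)) = 8*(-26) = -208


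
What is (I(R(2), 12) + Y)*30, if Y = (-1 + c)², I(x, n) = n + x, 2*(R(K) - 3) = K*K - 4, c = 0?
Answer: 480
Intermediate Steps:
R(K) = 1 + K²/2 (R(K) = 3 + (K*K - 4)/2 = 3 + (K² - 4)/2 = 3 + (-4 + K²)/2 = 3 + (-2 + K²/2) = 1 + K²/2)
Y = 1 (Y = (-1 + 0)² = (-1)² = 1)
(I(R(2), 12) + Y)*30 = ((12 + (1 + (½)*2²)) + 1)*30 = ((12 + (1 + (½)*4)) + 1)*30 = ((12 + (1 + 2)) + 1)*30 = ((12 + 3) + 1)*30 = (15 + 1)*30 = 16*30 = 480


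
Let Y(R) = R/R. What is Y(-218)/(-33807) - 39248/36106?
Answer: -663446621/610317771 ≈ -1.0871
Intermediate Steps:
Y(R) = 1
Y(-218)/(-33807) - 39248/36106 = 1/(-33807) - 39248/36106 = 1*(-1/33807) - 39248*1/36106 = -1/33807 - 19624/18053 = -663446621/610317771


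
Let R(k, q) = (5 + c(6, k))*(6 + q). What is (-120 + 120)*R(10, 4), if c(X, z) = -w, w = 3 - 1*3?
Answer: 0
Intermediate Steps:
w = 0 (w = 3 - 3 = 0)
c(X, z) = 0 (c(X, z) = -1*0 = 0)
R(k, q) = 30 + 5*q (R(k, q) = (5 + 0)*(6 + q) = 5*(6 + q) = 30 + 5*q)
(-120 + 120)*R(10, 4) = (-120 + 120)*(30 + 5*4) = 0*(30 + 20) = 0*50 = 0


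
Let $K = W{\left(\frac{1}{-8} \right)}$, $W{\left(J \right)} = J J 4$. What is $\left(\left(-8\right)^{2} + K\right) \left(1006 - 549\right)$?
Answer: $\frac{468425}{16} \approx 29277.0$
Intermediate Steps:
$W{\left(J \right)} = 4 J^{2}$ ($W{\left(J \right)} = J^{2} \cdot 4 = 4 J^{2}$)
$K = \frac{1}{16}$ ($K = 4 \left(\frac{1}{-8}\right)^{2} = 4 \left(- \frac{1}{8}\right)^{2} = 4 \cdot \frac{1}{64} = \frac{1}{16} \approx 0.0625$)
$\left(\left(-8\right)^{2} + K\right) \left(1006 - 549\right) = \left(\left(-8\right)^{2} + \frac{1}{16}\right) \left(1006 - 549\right) = \left(64 + \frac{1}{16}\right) 457 = \frac{1025}{16} \cdot 457 = \frac{468425}{16}$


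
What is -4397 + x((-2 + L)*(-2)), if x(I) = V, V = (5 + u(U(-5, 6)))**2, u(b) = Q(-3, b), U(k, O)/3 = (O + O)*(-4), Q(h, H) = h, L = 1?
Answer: -4393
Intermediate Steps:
U(k, O) = -24*O (U(k, O) = 3*((O + O)*(-4)) = 3*((2*O)*(-4)) = 3*(-8*O) = -24*O)
u(b) = -3
V = 4 (V = (5 - 3)**2 = 2**2 = 4)
x(I) = 4
-4397 + x((-2 + L)*(-2)) = -4397 + 4 = -4393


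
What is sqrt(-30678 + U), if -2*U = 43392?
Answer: I*sqrt(52374) ≈ 228.85*I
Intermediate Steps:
U = -21696 (U = -1/2*43392 = -21696)
sqrt(-30678 + U) = sqrt(-30678 - 21696) = sqrt(-52374) = I*sqrt(52374)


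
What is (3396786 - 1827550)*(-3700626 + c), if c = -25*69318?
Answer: -8526563067936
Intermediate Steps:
c = -1732950
(3396786 - 1827550)*(-3700626 + c) = (3396786 - 1827550)*(-3700626 - 1732950) = 1569236*(-5433576) = -8526563067936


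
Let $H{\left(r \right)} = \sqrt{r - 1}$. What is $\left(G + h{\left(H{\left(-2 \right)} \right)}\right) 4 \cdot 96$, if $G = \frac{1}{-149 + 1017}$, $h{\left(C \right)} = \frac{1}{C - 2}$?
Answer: $\frac{96 \left(\sqrt{3} - 866 i\right)}{217 \left(\sqrt{3} + 2 i\right)} \approx -109.27 - 95.015 i$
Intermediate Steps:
$H{\left(r \right)} = \sqrt{-1 + r}$
$h{\left(C \right)} = \frac{1}{-2 + C}$
$G = \frac{1}{868} \approx 0.0011521$
$\left(G + h{\left(H{\left(-2 \right)} \right)}\right) 4 \cdot 96 = \left(\frac{1}{868} + \frac{1}{-2 + \sqrt{-1 - 2}}\right) 4 \cdot 96 = \left(\frac{1}{868} + \frac{1}{-2 + \sqrt{-3}}\right) 384 = \left(\frac{1}{868} + \frac{1}{-2 + i \sqrt{3}}\right) 384 = \frac{96}{217} + \frac{384}{-2 + i \sqrt{3}}$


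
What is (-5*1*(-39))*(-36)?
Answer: -7020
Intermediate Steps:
(-5*1*(-39))*(-36) = -5*(-39)*(-36) = 195*(-36) = -7020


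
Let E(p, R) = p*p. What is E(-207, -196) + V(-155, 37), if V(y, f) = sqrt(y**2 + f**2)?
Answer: 42849 + sqrt(25394) ≈ 43008.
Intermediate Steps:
V(y, f) = sqrt(f**2 + y**2)
E(p, R) = p**2
E(-207, -196) + V(-155, 37) = (-207)**2 + sqrt(37**2 + (-155)**2) = 42849 + sqrt(1369 + 24025) = 42849 + sqrt(25394)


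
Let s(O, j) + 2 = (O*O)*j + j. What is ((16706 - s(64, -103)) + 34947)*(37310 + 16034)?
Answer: 25266172224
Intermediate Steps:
s(O, j) = -2 + j + j*O² (s(O, j) = -2 + ((O*O)*j + j) = -2 + (O²*j + j) = -2 + (j*O² + j) = -2 + (j + j*O²) = -2 + j + j*O²)
((16706 - s(64, -103)) + 34947)*(37310 + 16034) = ((16706 - (-2 - 103 - 103*64²)) + 34947)*(37310 + 16034) = ((16706 - (-2 - 103 - 103*4096)) + 34947)*53344 = ((16706 - (-2 - 103 - 421888)) + 34947)*53344 = ((16706 - 1*(-421993)) + 34947)*53344 = ((16706 + 421993) + 34947)*53344 = (438699 + 34947)*53344 = 473646*53344 = 25266172224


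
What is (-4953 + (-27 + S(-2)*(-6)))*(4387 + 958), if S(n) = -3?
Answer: -26521890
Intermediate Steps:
(-4953 + (-27 + S(-2)*(-6)))*(4387 + 958) = (-4953 + (-27 - 3*(-6)))*(4387 + 958) = (-4953 + (-27 + 18))*5345 = (-4953 - 9)*5345 = -4962*5345 = -26521890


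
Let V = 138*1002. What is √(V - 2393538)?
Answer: I*√2255262 ≈ 1501.8*I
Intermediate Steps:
V = 138276
√(V - 2393538) = √(138276 - 2393538) = √(-2255262) = I*√2255262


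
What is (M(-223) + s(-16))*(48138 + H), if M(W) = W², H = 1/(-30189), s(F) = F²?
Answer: 72640105478785/30189 ≈ 2.4062e+9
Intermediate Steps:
H = -1/30189 ≈ -3.3125e-5
(M(-223) + s(-16))*(48138 + H) = ((-223)² + (-16)²)*(48138 - 1/30189) = (49729 + 256)*(1453238081/30189) = 49985*(1453238081/30189) = 72640105478785/30189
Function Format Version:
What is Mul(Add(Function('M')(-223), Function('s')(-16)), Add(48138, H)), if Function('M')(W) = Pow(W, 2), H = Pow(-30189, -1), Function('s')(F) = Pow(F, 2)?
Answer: Rational(72640105478785, 30189) ≈ 2.4062e+9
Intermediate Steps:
H = Rational(-1, 30189) ≈ -3.3125e-5
Mul(Add(Function('M')(-223), Function('s')(-16)), Add(48138, H)) = Mul(Add(Pow(-223, 2), Pow(-16, 2)), Add(48138, Rational(-1, 30189))) = Mul(Add(49729, 256), Rational(1453238081, 30189)) = Mul(49985, Rational(1453238081, 30189)) = Rational(72640105478785, 30189)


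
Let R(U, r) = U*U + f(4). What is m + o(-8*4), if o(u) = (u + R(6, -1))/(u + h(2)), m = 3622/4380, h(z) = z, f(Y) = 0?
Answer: 1519/2190 ≈ 0.69361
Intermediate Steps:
m = 1811/2190 (m = 3622*(1/4380) = 1811/2190 ≈ 0.82694)
R(U, r) = U² (R(U, r) = U*U + 0 = U² + 0 = U²)
o(u) = (36 + u)/(2 + u) (o(u) = (u + 6²)/(u + 2) = (u + 36)/(2 + u) = (36 + u)/(2 + u))
m + o(-8*4) = 1811/2190 + (36 - 8*4)/(2 - 8*4) = 1811/2190 + (36 - 32)/(2 - 32) = 1811/2190 + 4/(-30) = 1811/2190 - 1/30*4 = 1811/2190 - 2/15 = 1519/2190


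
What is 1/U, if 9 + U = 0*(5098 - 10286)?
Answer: -⅑ ≈ -0.11111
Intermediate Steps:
U = -9 (U = -9 + 0*(5098 - 10286) = -9 + 0*(-5188) = -9 + 0 = -9)
1/U = 1/(-9) = -⅑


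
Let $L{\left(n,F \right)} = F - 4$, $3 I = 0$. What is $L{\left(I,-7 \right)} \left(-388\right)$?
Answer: $4268$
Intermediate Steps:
$I = 0$ ($I = \frac{1}{3} \cdot 0 = 0$)
$L{\left(n,F \right)} = -4 + F$ ($L{\left(n,F \right)} = F - 4 = -4 + F$)
$L{\left(I,-7 \right)} \left(-388\right) = \left(-4 - 7\right) \left(-388\right) = \left(-11\right) \left(-388\right) = 4268$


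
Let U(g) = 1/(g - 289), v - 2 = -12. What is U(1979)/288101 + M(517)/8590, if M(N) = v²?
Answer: 4868907759/418239102710 ≈ 0.011641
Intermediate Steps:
v = -10 (v = 2 - 12 = -10)
U(g) = 1/(-289 + g)
M(N) = 100 (M(N) = (-10)² = 100)
U(1979)/288101 + M(517)/8590 = 1/((-289 + 1979)*288101) + 100/8590 = (1/288101)/1690 + 100*(1/8590) = (1/1690)*(1/288101) + 10/859 = 1/486890690 + 10/859 = 4868907759/418239102710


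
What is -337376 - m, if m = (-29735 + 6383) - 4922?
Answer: -309102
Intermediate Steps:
m = -28274 (m = -23352 - 4922 = -28274)
-337376 - m = -337376 - 1*(-28274) = -337376 + 28274 = -309102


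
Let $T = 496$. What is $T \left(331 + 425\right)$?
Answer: $374976$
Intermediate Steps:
$T \left(331 + 425\right) = 496 \left(331 + 425\right) = 496 \cdot 756 = 374976$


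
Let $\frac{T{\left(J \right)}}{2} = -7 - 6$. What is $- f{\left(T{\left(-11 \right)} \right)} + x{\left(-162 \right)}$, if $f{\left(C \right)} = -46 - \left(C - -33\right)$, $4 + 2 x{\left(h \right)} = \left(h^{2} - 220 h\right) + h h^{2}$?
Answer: $-2094771$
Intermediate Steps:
$T{\left(J \right)} = -26$ ($T{\left(J \right)} = 2 \left(-7 - 6\right) = 2 \left(-13\right) = -26$)
$x{\left(h \right)} = -2 + \frac{h^{2}}{2} + \frac{h^{3}}{2} - 110 h$ ($x{\left(h \right)} = -2 + \frac{\left(h^{2} - 220 h\right) + h h^{2}}{2} = -2 + \frac{\left(h^{2} - 220 h\right) + h^{3}}{2} = -2 + \frac{h^{2} + h^{3} - 220 h}{2} = -2 + \left(\frac{h^{2}}{2} + \frac{h^{3}}{2} - 110 h\right) = -2 + \frac{h^{2}}{2} + \frac{h^{3}}{2} - 110 h$)
$f{\left(C \right)} = -79 - C$ ($f{\left(C \right)} = -46 - \left(C + 33\right) = -46 - \left(33 + C\right) = -79 - C$)
$- f{\left(T{\left(-11 \right)} \right)} + x{\left(-162 \right)} = - (-79 - -26) + \left(-2 + \frac{\left(-162\right)^{2}}{2} + \frac{\left(-162\right)^{3}}{2} - -17820\right) = - (-79 + 26) + \left(-2 + \frac{1}{2} \cdot 26244 + \frac{1}{2} \left(-4251528\right) + 17820\right) = \left(-1\right) \left(-53\right) + \left(-2 + 13122 - 2125764 + 17820\right) = 53 - 2094824 = -2094771$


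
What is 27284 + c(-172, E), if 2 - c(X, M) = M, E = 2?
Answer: 27284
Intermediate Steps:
c(X, M) = 2 - M
27284 + c(-172, E) = 27284 + (2 - 1*2) = 27284 + (2 - 2) = 27284 + 0 = 27284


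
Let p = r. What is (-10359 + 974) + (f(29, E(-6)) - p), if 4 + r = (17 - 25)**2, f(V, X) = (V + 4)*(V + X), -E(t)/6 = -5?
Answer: -7498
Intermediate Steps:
E(t) = 30 (E(t) = -6*(-5) = 30)
f(V, X) = (4 + V)*(V + X)
r = 60 (r = -4 + (17 - 25)**2 = -4 + (-8)**2 = -4 + 64 = 60)
p = 60
(-10359 + 974) + (f(29, E(-6)) - p) = (-10359 + 974) + ((29**2 + 4*29 + 4*30 + 29*30) - 1*60) = -9385 + ((841 + 116 + 120 + 870) - 60) = -9385 + (1947 - 60) = -9385 + 1887 = -7498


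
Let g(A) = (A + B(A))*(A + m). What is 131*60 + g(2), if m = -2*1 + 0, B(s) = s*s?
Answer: 7860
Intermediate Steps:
B(s) = s**2
m = -2 (m = -2 + 0 = -2)
g(A) = (-2 + A)*(A + A**2) (g(A) = (A + A**2)*(A - 2) = (A + A**2)*(-2 + A) = (-2 + A)*(A + A**2))
131*60 + g(2) = 131*60 + 2*(-2 + 2**2 - 1*2) = 7860 + 2*(-2 + 4 - 2) = 7860 + 2*0 = 7860 + 0 = 7860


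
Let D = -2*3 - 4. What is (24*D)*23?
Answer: -5520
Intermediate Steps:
D = -10 (D = -6 - 4 = -10)
(24*D)*23 = (24*(-10))*23 = -240*23 = -5520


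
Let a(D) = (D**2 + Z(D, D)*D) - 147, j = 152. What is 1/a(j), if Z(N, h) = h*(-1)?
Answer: -1/147 ≈ -0.0068027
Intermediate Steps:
Z(N, h) = -h
a(D) = -147 (a(D) = (D**2 + (-D)*D) - 147 = (D**2 - D**2) - 147 = 0 - 147 = -147)
1/a(j) = 1/(-147) = -1/147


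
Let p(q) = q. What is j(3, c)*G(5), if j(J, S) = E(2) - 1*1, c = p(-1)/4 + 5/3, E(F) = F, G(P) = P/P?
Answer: 1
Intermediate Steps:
G(P) = 1
c = 17/12 (c = -1/4 + 5/3 = 17/12 ≈ 1.4167)
j(J, S) = 1 (j(J, S) = 2 - 1*1 = 2 - 1 = 1)
j(3, c)*G(5) = 1*1 = 1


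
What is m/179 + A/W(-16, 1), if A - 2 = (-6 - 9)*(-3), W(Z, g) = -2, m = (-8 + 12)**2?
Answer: -8381/358 ≈ -23.411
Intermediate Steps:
m = 16 (m = 4**2 = 16)
A = 47 (A = 2 + (-6 - 9)*(-3) = 2 - 15*(-3) = 2 + 45 = 47)
m/179 + A/W(-16, 1) = 16/179 + 47/(-2) = 16*(1/179) + 47*(-1/2) = 16/179 - 47/2 = -8381/358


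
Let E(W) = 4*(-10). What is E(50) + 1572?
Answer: 1532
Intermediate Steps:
E(W) = -40
E(50) + 1572 = -40 + 1572 = 1532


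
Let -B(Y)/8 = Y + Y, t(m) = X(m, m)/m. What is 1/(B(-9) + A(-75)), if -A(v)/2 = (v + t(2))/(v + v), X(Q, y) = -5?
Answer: 30/4289 ≈ 0.0069946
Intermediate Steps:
t(m) = -5/m
B(Y) = -16*Y (B(Y) = -8*(Y + Y) = -16*Y)
A(v) = -(-5/2 + v)/v (A(v) = -2*(v - 5/2)/(v + v) = -2*(v - 5*½)/(2*v) = -2*(v - 5/2)*1/(2*v) = -2*(-5/2 + v)*1/(2*v) = -(-5/2 + v)/v)
1/(B(-9) + A(-75)) = 1/(-16*(-9) + (5/2 - 1*(-75))/(-75)) = 1/(144 - (5/2 + 75)/75) = 1/(144 - 1/75*155/2) = 1/(144 - 31/30) = 1/(4289/30) = 30/4289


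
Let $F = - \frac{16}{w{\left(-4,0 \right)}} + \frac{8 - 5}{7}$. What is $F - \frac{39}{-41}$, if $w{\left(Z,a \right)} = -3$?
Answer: $\frac{5780}{861} \approx 6.7131$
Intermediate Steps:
$F = \frac{121}{21}$ ($F = - \frac{16}{-3} + \frac{8 - 5}{7} = \left(-16\right) \left(- \frac{1}{3}\right) + \left(8 - 5\right) \frac{1}{7} = \frac{16}{3} + 3 \cdot \frac{1}{7} = \frac{16}{3} + \frac{3}{7} = \frac{121}{21} \approx 5.7619$)
$F - \frac{39}{-41} = \frac{121}{21} - \frac{39}{-41} = \frac{121}{21} - - \frac{39}{41} = \frac{121}{21} + \frac{39}{41} = \frac{5780}{861}$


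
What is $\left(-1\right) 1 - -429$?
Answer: $428$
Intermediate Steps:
$\left(-1\right) 1 - -429 = -1 + 429 = 428$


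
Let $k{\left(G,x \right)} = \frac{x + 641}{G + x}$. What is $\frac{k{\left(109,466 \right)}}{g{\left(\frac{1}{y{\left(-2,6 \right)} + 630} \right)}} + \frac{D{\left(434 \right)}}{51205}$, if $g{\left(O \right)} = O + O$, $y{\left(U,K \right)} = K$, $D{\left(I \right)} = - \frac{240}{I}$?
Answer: $\frac{782306309922}{1277820775} \approx 612.22$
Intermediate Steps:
$g{\left(O \right)} = 2 O$
$k{\left(G,x \right)} = \frac{641 + x}{G + x}$
$\frac{k{\left(109,466 \right)}}{g{\left(\frac{1}{y{\left(-2,6 \right)} + 630} \right)}} + \frac{D{\left(434 \right)}}{51205} = \frac{\frac{1}{109 + 466} \left(641 + 466\right)}{2 \frac{1}{6 + 630}} + \frac{\left(-240\right) \frac{1}{434}}{51205} = \frac{\frac{1}{575} \cdot 1107}{2 \cdot \frac{1}{636}} + \left(-240\right) \frac{1}{434} \cdot \frac{1}{51205} = \frac{\frac{1}{575} \cdot 1107}{2 \cdot \frac{1}{636}} - \frac{24}{2222297} = \frac{1107 \frac{1}{\frac{1}{318}}}{575} - \frac{24}{2222297} = \frac{1107}{575} \cdot 318 - \frac{24}{2222297} = \frac{352026}{575} - \frac{24}{2222297} = \frac{782306309922}{1277820775}$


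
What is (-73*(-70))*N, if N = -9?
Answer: -45990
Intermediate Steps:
(-73*(-70))*N = -73*(-70)*(-9) = 5110*(-9) = -45990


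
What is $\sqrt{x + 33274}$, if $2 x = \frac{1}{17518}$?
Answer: $\frac{3 \sqrt{1134570656615}}{17518} \approx 182.41$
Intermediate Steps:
$x = \frac{1}{35036}$ ($x = \frac{1}{2 \cdot 17518} = \frac{1}{2} \cdot \frac{1}{17518} = \frac{1}{35036} \approx 2.8542 \cdot 10^{-5}$)
$\sqrt{x + 33274} = \sqrt{\frac{1}{35036} + 33274} = \sqrt{\frac{1165787865}{35036}} = \frac{3 \sqrt{1134570656615}}{17518}$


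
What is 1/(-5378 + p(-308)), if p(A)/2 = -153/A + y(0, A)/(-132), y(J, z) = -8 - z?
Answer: -154/828759 ≈ -0.00018582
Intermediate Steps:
p(A) = 4/33 - 306/A + A/66 (p(A) = 2*(-153/A + (-8 - A)/(-132)) = 2*(-153/A + (-8 - A)*(-1/132)) = 2*(-153/A + (2/33 + A/132)) = 2*(2/33 - 153/A + A/132) = 4/33 - 306/A + A/66)
1/(-5378 + p(-308)) = 1/(-5378 + (1/66)*(-20196 - 308*(8 - 308))/(-308)) = 1/(-5378 + (1/66)*(-1/308)*(-20196 - 308*(-300))) = 1/(-5378 + (1/66)*(-1/308)*(-20196 + 92400)) = 1/(-5378 + (1/66)*(-1/308)*72204) = 1/(-5378 - 547/154) = 1/(-828759/154) = -154/828759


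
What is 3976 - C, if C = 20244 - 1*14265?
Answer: -2003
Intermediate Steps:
C = 5979 (C = 20244 - 14265 = 5979)
3976 - C = 3976 - 1*5979 = 3976 - 5979 = -2003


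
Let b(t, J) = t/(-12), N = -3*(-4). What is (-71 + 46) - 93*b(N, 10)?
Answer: 68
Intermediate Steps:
N = 12
b(t, J) = -t/12 (b(t, J) = t*(-1/12) = -t/12)
(-71 + 46) - 93*b(N, 10) = (-71 + 46) - (-31)*12/4 = -25 - 93*(-1) = -25 + 93 = 68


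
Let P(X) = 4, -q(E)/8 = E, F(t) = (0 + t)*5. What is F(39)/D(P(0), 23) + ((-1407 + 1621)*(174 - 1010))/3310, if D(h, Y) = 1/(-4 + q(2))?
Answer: -6543952/1655 ≈ -3954.1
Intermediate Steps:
F(t) = 5*t (F(t) = t*5 = 5*t)
q(E) = -8*E
D(h, Y) = -1/20 (D(h, Y) = 1/(-4 - 8*2) = 1/(-4 - 16) = 1/(-20) = -1/20)
F(39)/D(P(0), 23) + ((-1407 + 1621)*(174 - 1010))/3310 = (5*39)/(-1/20) + ((-1407 + 1621)*(174 - 1010))/3310 = 195*(-20) + (214*(-836))*(1/3310) = -3900 - 178904*1/3310 = -3900 - 89452/1655 = -6543952/1655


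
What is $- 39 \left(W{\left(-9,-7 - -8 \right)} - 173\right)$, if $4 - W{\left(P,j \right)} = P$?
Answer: $6240$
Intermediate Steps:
$W{\left(P,j \right)} = 4 - P$
$- 39 \left(W{\left(-9,-7 - -8 \right)} - 173\right) = - 39 \left(\left(4 - -9\right) - 173\right) = - 39 \left(\left(4 + 9\right) - 173\right) = - 39 \left(13 - 173\right) = \left(-39\right) \left(-160\right) = 6240$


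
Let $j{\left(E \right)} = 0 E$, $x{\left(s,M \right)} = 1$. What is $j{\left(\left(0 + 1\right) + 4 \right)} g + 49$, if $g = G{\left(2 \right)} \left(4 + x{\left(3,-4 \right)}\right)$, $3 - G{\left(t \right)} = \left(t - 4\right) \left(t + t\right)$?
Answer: $49$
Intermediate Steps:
$G{\left(t \right)} = 3 - 2 t \left(-4 + t\right)$ ($G{\left(t \right)} = 3 - \left(t - 4\right) \left(t + t\right) = 3 - \left(-4 + t\right) 2 t = 3 - 2 t \left(-4 + t\right)$)
$j{\left(E \right)} = 0$
$g = 55$ ($g = \left(3 - 2 \cdot 2^{2} + 8 \cdot 2\right) \left(4 + 1\right) = \left(3 - 8 + 16\right) 5 = 11 \cdot 5 = 55$)
$j{\left(\left(0 + 1\right) + 4 \right)} g + 49 = 0 \cdot 55 + 49 = 0 + 49 = 49$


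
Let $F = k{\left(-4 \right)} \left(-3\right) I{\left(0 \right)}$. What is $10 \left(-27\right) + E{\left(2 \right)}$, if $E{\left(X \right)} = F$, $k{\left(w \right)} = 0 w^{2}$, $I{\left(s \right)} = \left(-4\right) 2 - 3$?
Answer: $-270$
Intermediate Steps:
$I{\left(s \right)} = -11$ ($I{\left(s \right)} = -8 - 3 = -11$)
$k{\left(w \right)} = 0$
$F = 0$ ($F = 0 \left(-3\right) \left(-11\right) = 0 \left(-11\right) = 0$)
$E{\left(X \right)} = 0$
$10 \left(-27\right) + E{\left(2 \right)} = 10 \left(-27\right) + 0 = -270 + 0 = -270$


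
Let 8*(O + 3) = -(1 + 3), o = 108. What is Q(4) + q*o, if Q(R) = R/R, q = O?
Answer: -377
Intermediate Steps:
O = -7/2 (O = -3 + (-(1 + 3))/8 = -3 + (-1*4)/8 = -3 + (⅛)*(-4) = -3 - ½ = -7/2 ≈ -3.5000)
q = -7/2 ≈ -3.5000
Q(R) = 1
Q(4) + q*o = 1 - 7/2*108 = 1 - 378 = -377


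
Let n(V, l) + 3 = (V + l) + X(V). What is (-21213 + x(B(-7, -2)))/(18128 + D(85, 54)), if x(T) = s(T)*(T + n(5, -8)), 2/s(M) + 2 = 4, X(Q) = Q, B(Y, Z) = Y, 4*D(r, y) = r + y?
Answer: -84884/72651 ≈ -1.1684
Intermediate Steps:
D(r, y) = r/4 + y/4 (D(r, y) = (r + y)/4 = r/4 + y/4)
n(V, l) = -3 + l + 2*V (n(V, l) = -3 + ((V + l) + V) = -3 + (l + 2*V) = -3 + l + 2*V)
s(M) = 1 (s(M) = 2/(-2 + 4) = 2/2 = 2*(1/2) = 1)
x(T) = -1 + T (x(T) = 1*(T + (-3 - 8 + 2*5)) = 1*(T + (-3 - 8 + 10)) = 1*(T - 1) = 1*(-1 + T) = -1 + T)
(-21213 + x(B(-7, -2)))/(18128 + D(85, 54)) = (-21213 + (-1 - 7))/(18128 + ((1/4)*85 + (1/4)*54)) = (-21213 - 8)/(18128 + (85/4 + 27/2)) = -21221/(18128 + 139/4) = -21221/72651/4 = -21221*4/72651 = -84884/72651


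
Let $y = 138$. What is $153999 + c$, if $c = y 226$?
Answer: $185187$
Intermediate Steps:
$c = 31188$ ($c = 138 \cdot 226 = 31188$)
$153999 + c = 153999 + 31188 = 185187$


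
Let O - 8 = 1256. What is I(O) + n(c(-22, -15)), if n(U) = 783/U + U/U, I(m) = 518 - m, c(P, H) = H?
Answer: -3986/5 ≈ -797.20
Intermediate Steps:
O = 1264 (O = 8 + 1256 = 1264)
n(U) = 1 + 783/U (n(U) = 783/U + 1 = 1 + 783/U)
I(O) + n(c(-22, -15)) = (518 - 1*1264) + (783 - 15)/(-15) = (518 - 1264) - 1/15*768 = -746 - 256/5 = -3986/5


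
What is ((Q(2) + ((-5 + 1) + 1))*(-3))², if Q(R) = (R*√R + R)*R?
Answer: 297 + 72*√2 ≈ 398.82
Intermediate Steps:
Q(R) = R*(R + R^(3/2)) (Q(R) = (R^(3/2) + R)*R = (R + R^(3/2))*R = R*(R + R^(3/2)))
((Q(2) + ((-5 + 1) + 1))*(-3))² = (((2² + 2^(5/2)) + ((-5 + 1) + 1))*(-3))² = (((4 + 4*√2) + (-4 + 1))*(-3))² = (((4 + 4*√2) - 3)*(-3))² = ((1 + 4*√2)*(-3))² = (-3 - 12*√2)²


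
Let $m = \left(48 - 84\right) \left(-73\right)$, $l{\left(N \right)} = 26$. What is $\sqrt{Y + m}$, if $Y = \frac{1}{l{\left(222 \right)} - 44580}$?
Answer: $\frac{\sqrt{5216734786694}}{44554} \approx 51.264$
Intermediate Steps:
$m = 2628$ ($m = \left(-36\right) \left(-73\right) = 2628$)
$Y = - \frac{1}{44554}$ ($Y = \frac{1}{26 - 44580} = \frac{1}{-44554} = - \frac{1}{44554} \approx -2.2445 \cdot 10^{-5}$)
$\sqrt{Y + m} = \sqrt{- \frac{1}{44554} + 2628} = \sqrt{\frac{117087911}{44554}} = \frac{\sqrt{5216734786694}}{44554}$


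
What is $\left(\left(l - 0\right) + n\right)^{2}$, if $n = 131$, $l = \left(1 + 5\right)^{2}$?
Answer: $27889$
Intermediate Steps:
$l = 36$ ($l = 6^{2} = 36$)
$\left(\left(l - 0\right) + n\right)^{2} = \left(\left(36 - 0\right) + 131\right)^{2} = \left(\left(36 + 0\right) + 131\right)^{2} = \left(36 + 131\right)^{2} = 167^{2} = 27889$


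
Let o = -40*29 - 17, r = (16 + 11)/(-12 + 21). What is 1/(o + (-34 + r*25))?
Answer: -1/1136 ≈ -0.00088028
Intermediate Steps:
r = 3 (r = 27/9 = 27*(⅑) = 3)
o = -1177 (o = -1160 - 17 = -1177)
1/(o + (-34 + r*25)) = 1/(-1177 + (-34 + 3*25)) = 1/(-1177 + (-34 + 75)) = 1/(-1177 + 41) = 1/(-1136) = -1/1136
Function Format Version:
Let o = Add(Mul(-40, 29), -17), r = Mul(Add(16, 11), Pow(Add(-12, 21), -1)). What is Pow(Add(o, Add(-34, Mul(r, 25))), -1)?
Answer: Rational(-1, 1136) ≈ -0.00088028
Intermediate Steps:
r = 3 (r = Mul(27, Pow(9, -1)) = Mul(27, Rational(1, 9)) = 3)
o = -1177 (o = Add(-1160, -17) = -1177)
Pow(Add(o, Add(-34, Mul(r, 25))), -1) = Pow(Add(-1177, Add(-34, Mul(3, 25))), -1) = Pow(Add(-1177, Add(-34, 75)), -1) = Pow(Add(-1177, 41), -1) = Pow(-1136, -1) = Rational(-1, 1136)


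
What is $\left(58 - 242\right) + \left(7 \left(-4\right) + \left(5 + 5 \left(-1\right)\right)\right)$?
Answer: $-212$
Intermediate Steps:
$\left(58 - 242\right) + \left(7 \left(-4\right) + \left(5 + 5 \left(-1\right)\right)\right) = -184 + \left(-28 + \left(5 - 5\right)\right) = -184 + \left(-28 + 0\right) = -184 - 28 = -212$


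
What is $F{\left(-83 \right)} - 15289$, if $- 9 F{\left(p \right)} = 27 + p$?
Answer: $- \frac{137545}{9} \approx -15283.0$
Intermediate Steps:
$F{\left(p \right)} = -3 - \frac{p}{9}$ ($F{\left(p \right)} = - \frac{27 + p}{9} = -3 - \frac{p}{9}$)
$F{\left(-83 \right)} - 15289 = \left(-3 - - \frac{83}{9}\right) - 15289 = \left(-3 + \frac{83}{9}\right) - 15289 = \frac{56}{9} - 15289 = - \frac{137545}{9}$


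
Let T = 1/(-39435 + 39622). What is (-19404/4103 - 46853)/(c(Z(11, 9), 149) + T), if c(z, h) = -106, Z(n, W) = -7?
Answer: 3268373471/7393233 ≈ 442.08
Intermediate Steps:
T = 1/187 ≈ 0.0053476
(-19404/4103 - 46853)/(c(Z(11, 9), 149) + T) = (-19404/4103 - 46853)/(-106 + 1/187) = (-19404/4103 - 46853)/(-19821/187) = (-1*1764/373 - 46853)*(-187/19821) = (-1764/373 - 46853)*(-187/19821) = -17477933/373*(-187/19821) = 3268373471/7393233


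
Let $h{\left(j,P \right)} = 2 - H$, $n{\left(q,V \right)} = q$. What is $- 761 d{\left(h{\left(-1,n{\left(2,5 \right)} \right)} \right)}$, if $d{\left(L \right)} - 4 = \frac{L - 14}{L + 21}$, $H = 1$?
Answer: $- \frac{57075}{22} \approx -2594.3$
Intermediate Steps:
$h{\left(j,P \right)} = 1$ ($h{\left(j,P \right)} = 2 - 1 = 1$)
$d{\left(L \right)} = 4 + \frac{-14 + L}{21 + L}$ ($d{\left(L \right)} = 4 + \frac{L - 14}{L + 21} = 4 + \frac{-14 + L}{21 + L}$)
$- 761 d{\left(h{\left(-1,n{\left(2,5 \right)} \right)} \right)} = - 761 \frac{5 \left(14 + 1\right)}{21 + 1} = - 761 \cdot 5 \cdot \frac{1}{22} \cdot 15 = \left(-761\right) \frac{75}{22} = - \frac{57075}{22}$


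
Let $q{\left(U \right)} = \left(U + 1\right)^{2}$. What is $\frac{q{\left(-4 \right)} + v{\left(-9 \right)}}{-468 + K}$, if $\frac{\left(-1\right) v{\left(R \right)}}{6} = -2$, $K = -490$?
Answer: $- \frac{21}{958} \approx -0.021921$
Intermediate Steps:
$v{\left(R \right)} = 12$ ($v{\left(R \right)} = \left(-6\right) \left(-2\right) = 12$)
$q{\left(U \right)} = \left(1 + U\right)^{2}$
$\frac{q{\left(-4 \right)} + v{\left(-9 \right)}}{-468 + K} = \frac{\left(1 - 4\right)^{2} + 12}{-468 - 490} = \frac{\left(-3\right)^{2} + 12}{-958} = \left(9 + 12\right) \left(- \frac{1}{958}\right) = 21 \left(- \frac{1}{958}\right) = - \frac{21}{958}$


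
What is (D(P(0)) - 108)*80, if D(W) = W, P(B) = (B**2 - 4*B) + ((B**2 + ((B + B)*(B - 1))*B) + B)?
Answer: -8640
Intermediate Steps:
P(B) = -3*B + 2*B**2 + 2*B**2*(-1 + B) (P(B) = (B**2 - 4*B) + ((B**2 + ((2*B)*(-1 + B))*B) + B) = (B**2 - 4*B) + ((B**2 + (2*B*(-1 + B))*B) + B) = (B**2 - 4*B) + ((B**2 + 2*B**2*(-1 + B)) + B) = (B**2 - 4*B) + (B + B**2 + 2*B**2*(-1 + B)) = -3*B + 2*B**2 + 2*B**2*(-1 + B))
(D(P(0)) - 108)*80 = (0*(-3 + 2*0**2) - 108)*80 = (0*(-3 + 2*0) - 108)*80 = (0*(-3 + 0) - 108)*80 = (0*(-3) - 108)*80 = (0 - 108)*80 = -108*80 = -8640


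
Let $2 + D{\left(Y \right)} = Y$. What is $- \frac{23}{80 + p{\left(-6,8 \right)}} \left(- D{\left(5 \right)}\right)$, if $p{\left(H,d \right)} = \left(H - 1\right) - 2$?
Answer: $\frac{69}{71} \approx 0.97183$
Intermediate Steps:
$p{\left(H,d \right)} = -3 + H$ ($p{\left(H,d \right)} = \left(-1 + H\right) - 2 = -3 + H$)
$D{\left(Y \right)} = -2 + Y$
$- \frac{23}{80 + p{\left(-6,8 \right)}} \left(- D{\left(5 \right)}\right) = - \frac{23}{80 - 9} \left(- (-2 + 5)\right) = - \frac{23}{80 - 9} \left(\left(-1\right) 3\right) = - \frac{23}{71} \left(-3\right) = \left(-23\right) \frac{1}{71} \left(-3\right) = \left(- \frac{23}{71}\right) \left(-3\right) = \frac{69}{71}$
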